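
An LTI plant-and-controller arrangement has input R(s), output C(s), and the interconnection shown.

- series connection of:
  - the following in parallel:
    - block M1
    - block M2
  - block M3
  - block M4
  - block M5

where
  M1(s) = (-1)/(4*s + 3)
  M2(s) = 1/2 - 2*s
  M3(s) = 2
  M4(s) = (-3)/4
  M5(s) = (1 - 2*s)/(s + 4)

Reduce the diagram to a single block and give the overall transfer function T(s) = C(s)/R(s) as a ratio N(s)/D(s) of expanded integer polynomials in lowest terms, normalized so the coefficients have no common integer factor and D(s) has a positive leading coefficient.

1. add M1, M2 (parallel), giving (-16*s^2 - 8*s + 1)/(8*s + 6)
2. multiply (M1+M2), M3, M4, M5 (series); the result is T(s) itself (integer coefficients, no common factor, positive leading denominator coefficient)

Hence the answer: (-96*s^3 + 30*s - 3)/(16*s^2 + 76*s + 48)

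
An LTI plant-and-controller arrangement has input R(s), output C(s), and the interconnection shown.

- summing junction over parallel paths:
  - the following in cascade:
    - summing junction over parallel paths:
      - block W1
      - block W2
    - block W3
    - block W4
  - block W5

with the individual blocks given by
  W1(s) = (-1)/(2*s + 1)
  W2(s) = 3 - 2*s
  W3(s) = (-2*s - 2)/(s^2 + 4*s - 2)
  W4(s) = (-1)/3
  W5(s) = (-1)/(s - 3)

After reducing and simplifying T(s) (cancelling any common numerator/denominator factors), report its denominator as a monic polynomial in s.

The answer is s^4 + 3*s^3/2 - 27*s^2/2 - s + 3.

Reasoning:
Step 1: add W1, W2 (parallel): (-4*s^2 + 4*s + 2)/(2*s + 1)
Step 2: multiply (W1+W2), W3, W4 (series): (-8*s^3 + 12*s + 4)/(6*s^3 + 27*s^2 - 6)
Step 3: reduce the parallel group ((W1+W2)*W3*W4), W5: (-8*s^4 + 18*s^3 - 15*s^2 - 32*s - 6)/(6*s^4 + 9*s^3 - 81*s^2 - 6*s + 18)
T(s) is the step-3 result (common factors already cancelled). Leading coefficient of the denominator: 6. Divide through by 6 for the monic polynomial.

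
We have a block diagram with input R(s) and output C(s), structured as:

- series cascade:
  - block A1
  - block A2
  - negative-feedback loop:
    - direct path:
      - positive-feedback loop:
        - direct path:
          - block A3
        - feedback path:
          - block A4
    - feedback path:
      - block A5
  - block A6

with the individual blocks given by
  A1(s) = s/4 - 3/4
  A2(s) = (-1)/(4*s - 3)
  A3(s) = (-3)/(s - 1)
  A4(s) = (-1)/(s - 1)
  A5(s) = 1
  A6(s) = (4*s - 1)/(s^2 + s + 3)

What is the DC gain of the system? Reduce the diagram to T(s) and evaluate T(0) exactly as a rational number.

Reducing step by step:

[1] reduce the feedback loop with forward A3 and return A4 gives (3 - 3*s)/(s^2 - 2*s - 2)
[2] apply the feedback formula to [A3/(1-A3*A4)], A5 gives (3 - 3*s)/(s^2 - 5*s + 1)
[3] multiply A1, A2, [[A3/(1-A3*A4)]/(1+[A3/(1-A3*A4)]*A5)], A6 (series) gives (12*s^3 - 51*s^2 + 48*s - 9)/(16*s^5 - 76*s^4 + 32*s^3 - 212*s^2 + 216*s - 36)
DC gain: substitute s = 0 into T(s) from step 3: T(0) = -9/(-36) = 1/4.

Answer: 1/4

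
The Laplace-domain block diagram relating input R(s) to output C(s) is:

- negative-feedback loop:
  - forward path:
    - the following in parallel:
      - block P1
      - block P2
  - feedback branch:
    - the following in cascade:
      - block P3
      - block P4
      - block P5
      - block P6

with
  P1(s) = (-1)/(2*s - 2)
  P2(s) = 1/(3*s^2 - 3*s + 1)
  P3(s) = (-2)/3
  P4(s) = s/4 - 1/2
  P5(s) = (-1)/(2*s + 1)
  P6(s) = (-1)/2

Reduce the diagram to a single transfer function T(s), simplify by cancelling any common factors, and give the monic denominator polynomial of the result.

First reduce the diagram to T(s).

Step 1 - add P1, P2 (parallel): (-3*s^2 + 5*s - 3)/(6*s^3 - 12*s^2 + 8*s - 2)
Step 2 - series reduction of P3, P4, P5, P6: (2 - s)/(24*s + 12)
Step 3 - collapse the loop ((P1+P2) forward, (P3*P4*P5*P6) return): (-72*s^3 + 84*s^2 - 12*s - 36)/(144*s^4 - 213*s^3 + 37*s^2 + 61*s - 30)
T(s) is the step-3 result (common factors already cancelled). Leading coefficient of the denominator: 144. Divide through by 144 for the monic polynomial.

Answer: s^4 - 71*s^3/48 + 37*s^2/144 + 61*s/144 - 5/24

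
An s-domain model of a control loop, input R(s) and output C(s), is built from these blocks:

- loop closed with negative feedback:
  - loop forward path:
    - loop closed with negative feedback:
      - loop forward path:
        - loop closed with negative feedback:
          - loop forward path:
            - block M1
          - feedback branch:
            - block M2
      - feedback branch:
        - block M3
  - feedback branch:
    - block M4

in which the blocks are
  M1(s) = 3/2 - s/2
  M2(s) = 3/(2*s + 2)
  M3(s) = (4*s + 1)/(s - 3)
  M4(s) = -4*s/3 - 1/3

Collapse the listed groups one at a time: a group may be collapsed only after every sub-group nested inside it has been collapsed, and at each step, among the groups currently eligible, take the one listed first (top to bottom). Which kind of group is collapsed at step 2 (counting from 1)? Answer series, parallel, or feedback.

Reducing step by step:

Step 1. close the feedback loop around M1, M2
Step 2. collapse the loop ([M1/(1+M1*M2)] forward, M3 return)
Step 3. feedback reduction of [[M1/(1+M1*M2)]/(1+[M1/(1+M1*M2)]*M3)], M4
So the answer for step 2 is feedback.

Answer: feedback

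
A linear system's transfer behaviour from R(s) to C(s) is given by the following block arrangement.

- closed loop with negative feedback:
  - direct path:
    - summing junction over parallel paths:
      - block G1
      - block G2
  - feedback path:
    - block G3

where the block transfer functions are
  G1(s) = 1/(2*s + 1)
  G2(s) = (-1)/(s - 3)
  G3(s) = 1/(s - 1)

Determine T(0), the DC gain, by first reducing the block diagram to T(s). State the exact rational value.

(1) add G1, G2 (parallel); result (-s - 4)/(2*s^2 - 5*s - 3)
(2) feedback reduction of (G1+G2), G3; result (-s^2 - 3*s + 4)/(2*s^3 - 7*s^2 + s - 1)
The step-2 result is T(s). Setting s = 0: T(0) = 4/(-1) = -4.

Therefore the answer is -4.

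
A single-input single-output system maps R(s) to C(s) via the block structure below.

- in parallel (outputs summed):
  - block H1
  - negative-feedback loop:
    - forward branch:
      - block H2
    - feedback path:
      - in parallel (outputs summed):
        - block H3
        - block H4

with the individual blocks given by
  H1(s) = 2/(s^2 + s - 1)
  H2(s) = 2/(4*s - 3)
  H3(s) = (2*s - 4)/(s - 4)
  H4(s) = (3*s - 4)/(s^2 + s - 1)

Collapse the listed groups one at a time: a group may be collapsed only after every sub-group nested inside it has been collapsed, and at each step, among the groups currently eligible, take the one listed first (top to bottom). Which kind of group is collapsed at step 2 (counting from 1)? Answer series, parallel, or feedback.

Step 1. combine H3, H4 in parallel
Step 2. feedback reduction of H2, (H3+H4)
Step 3. add H1, [H2/(1+H2*(H3+H4))] (parallel)
Step 2: feedback.

Final answer: feedback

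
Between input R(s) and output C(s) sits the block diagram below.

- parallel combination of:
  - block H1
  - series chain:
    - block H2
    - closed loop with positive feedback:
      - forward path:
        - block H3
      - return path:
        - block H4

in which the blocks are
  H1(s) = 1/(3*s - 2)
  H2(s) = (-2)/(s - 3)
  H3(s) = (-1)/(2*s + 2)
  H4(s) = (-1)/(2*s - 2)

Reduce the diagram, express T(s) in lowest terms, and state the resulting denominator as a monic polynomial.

Step 1: collapse the loop (H3 forward, H4 return) -> (2 - 2*s)/(4*s^2 - 5)
Step 2: cascade H2, [H3/(1-H3*H4)] -> (4*s - 4)/(4*s^3 - 12*s^2 - 5*s + 15)
Step 3: parallel reduction of H1, (H2*[H3/(1-H3*H4)]) -> (4*s^3 - 25*s + 23)/(12*s^4 - 44*s^3 + 9*s^2 + 55*s - 30)
No further cancellation is possible in the step-3 result, so that is T(s). Its denominator becomes monic after dividing by the leading coefficient 12.

Therefore the answer is s^4 - 11*s^3/3 + 3*s^2/4 + 55*s/12 - 5/2.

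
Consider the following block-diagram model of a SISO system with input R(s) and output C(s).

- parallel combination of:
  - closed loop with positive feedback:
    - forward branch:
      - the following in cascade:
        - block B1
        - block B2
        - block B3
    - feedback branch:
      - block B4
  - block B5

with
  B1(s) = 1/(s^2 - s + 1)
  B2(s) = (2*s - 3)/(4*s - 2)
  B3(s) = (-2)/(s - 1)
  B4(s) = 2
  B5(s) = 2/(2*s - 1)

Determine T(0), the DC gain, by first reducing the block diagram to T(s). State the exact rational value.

[1] multiply B1, B2, B3 (series) gives (3 - 2*s)/(2*s^4 - 5*s^3 + 6*s^2 - 4*s + 1)
[2] reduce the feedback loop with forward (B1*B2*B3) and return B4 gives (3 - 2*s)/(2*s^4 - 5*s^3 + 6*s^2 - 5)
[3] reduce the parallel group [(B1*B2*B3)/(1-(B1*B2*B3)*B4)], B5 gives (4*s^4 - 10*s^3 + 8*s^2 + 8*s - 13)/(4*s^5 - 12*s^4 + 17*s^3 - 6*s^2 - 10*s + 5)
Evaluating the step-3 result (the overall T(s)) at s = 0 gives T(0) = -13/5.

Therefore the answer is -13/5.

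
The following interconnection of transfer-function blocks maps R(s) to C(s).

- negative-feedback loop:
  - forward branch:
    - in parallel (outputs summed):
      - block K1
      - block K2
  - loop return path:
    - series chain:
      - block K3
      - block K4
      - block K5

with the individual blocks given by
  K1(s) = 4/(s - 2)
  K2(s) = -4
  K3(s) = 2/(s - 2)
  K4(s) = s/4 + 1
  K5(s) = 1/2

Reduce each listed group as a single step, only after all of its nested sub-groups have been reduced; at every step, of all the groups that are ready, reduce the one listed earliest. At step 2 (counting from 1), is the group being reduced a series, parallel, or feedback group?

Step 1 - combine K1, K2 in parallel
Step 2 - cascade K3, K4, K5
Step 3 - collapse the loop ((K1+K2) forward, (K3*K4*K5) return)
Step 2: series.

Therefore the answer is series.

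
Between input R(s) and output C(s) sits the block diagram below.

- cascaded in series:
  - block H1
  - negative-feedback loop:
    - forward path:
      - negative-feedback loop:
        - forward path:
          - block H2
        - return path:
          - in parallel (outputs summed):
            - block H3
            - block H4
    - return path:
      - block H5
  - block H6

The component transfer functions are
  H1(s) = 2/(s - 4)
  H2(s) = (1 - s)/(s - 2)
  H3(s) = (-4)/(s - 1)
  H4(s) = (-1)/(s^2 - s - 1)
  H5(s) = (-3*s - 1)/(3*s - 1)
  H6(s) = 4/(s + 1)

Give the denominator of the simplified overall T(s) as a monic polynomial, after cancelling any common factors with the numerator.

Reducing step by step:

1. sum the parallel branches H3, H4 = (-4*s^2 + 3*s + 5)/(s^3 - 2*s^2 + 1)
2. reduce the feedback loop with forward H2 and return (H3+H4) = (-s^3 + 2*s^2 - 1)/(s^3 + s^2 - 2*s - 3)
3. reduce the feedback loop with forward [H2/(1+H2*(H3+H4))] and return H5 = (-3*s^4 + 7*s^3 - 2*s^2 - 3*s + 1)/(6*s^4 - 3*s^3 - 9*s^2 - 4*s + 4)
4. multiply H1, [[H2/(1+H2*(H3+H4))]/(1+[H2/(1+H2*(H3+H4))]*H5)], H6 (series) = (-24*s^4 + 56*s^3 - 16*s^2 - 24*s + 8)/(6*s^6 - 21*s^5 - 24*s^4 + 35*s^3 + 52*s^2 + 4*s - 16)
T(s) is the step-4 result (common factors already cancelled). Leading coefficient of the denominator: 6. Divide through by 6 for the monic polynomial.

Answer: s^6 - 7*s^5/2 - 4*s^4 + 35*s^3/6 + 26*s^2/3 + 2*s/3 - 8/3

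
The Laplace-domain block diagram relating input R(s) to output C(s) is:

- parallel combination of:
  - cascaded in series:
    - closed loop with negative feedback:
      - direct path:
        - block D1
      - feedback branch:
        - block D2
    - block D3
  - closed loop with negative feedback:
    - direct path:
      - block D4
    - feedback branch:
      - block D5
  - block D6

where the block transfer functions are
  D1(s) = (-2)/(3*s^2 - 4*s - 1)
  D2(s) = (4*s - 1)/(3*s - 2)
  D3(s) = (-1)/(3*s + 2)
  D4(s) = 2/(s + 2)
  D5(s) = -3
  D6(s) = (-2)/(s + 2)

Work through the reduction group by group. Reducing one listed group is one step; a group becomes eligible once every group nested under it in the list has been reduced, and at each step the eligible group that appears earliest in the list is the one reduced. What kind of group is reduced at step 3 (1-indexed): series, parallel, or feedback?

Reducing step by step:

Step 1. apply the feedback formula to D1, D2
Step 2. multiply [D1/(1+D1*D2)], D3 (series)
Step 3. collapse the loop (D4 forward, D5 return)
Step 4. reduce the parallel group ([D1/(1+D1*D2)]*D3), [D4/(1+D4*D5)], D6
Step 3 collapses a feedback group.

Answer: feedback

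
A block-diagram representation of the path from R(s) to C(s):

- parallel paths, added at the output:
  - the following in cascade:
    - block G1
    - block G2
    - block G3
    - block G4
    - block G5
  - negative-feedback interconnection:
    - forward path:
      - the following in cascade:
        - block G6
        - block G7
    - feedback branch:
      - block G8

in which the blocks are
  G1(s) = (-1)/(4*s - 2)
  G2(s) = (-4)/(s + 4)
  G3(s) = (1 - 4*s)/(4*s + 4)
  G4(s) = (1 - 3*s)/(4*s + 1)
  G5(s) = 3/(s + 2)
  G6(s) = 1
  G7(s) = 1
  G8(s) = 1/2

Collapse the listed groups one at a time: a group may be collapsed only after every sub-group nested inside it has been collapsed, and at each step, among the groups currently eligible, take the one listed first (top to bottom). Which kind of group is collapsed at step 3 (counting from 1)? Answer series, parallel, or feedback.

(1) reduce the series chain G1, G2, G3, G4, G5
(2) multiply G6, G7 (series)
(3) close the feedback loop around (G6*G7), G8
(4) reduce the parallel group (G1*G2*G3*G4*G5), [(G6*G7)/(1+(G6*G7)*G8)]
The group at step 3 is a feedback group.

Hence the answer: feedback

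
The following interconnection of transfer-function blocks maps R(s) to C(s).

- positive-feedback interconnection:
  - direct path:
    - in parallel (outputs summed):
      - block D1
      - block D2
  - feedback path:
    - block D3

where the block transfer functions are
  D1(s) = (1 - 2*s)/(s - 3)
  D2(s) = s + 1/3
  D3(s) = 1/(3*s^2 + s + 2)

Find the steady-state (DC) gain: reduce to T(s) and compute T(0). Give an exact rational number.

First reduce the diagram to T(s).

Step 1. add D1, D2 (parallel); result (3*s^2 - 14*s)/(3*s - 9)
Step 2. reduce the feedback loop with forward (D1+D2) and return D3; result (9*s^4 - 39*s^3 - 8*s^2 - 28*s)/(9*s^3 - 27*s^2 + 11*s - 18)
Step 2 gives the overall T(s). Then T(0) = 0/(-18) = 0.

Answer: 0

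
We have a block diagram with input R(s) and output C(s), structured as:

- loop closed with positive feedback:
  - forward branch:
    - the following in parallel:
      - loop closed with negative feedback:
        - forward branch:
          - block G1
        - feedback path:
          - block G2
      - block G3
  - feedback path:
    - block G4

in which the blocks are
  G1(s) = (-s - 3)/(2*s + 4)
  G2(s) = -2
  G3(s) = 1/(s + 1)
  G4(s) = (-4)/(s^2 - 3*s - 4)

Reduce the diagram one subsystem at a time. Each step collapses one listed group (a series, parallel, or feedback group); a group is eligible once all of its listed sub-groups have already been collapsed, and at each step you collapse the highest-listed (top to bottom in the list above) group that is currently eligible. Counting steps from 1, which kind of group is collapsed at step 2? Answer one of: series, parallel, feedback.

(1) feedback reduction of G1, G2
(2) combine [G1/(1+G1*G2)], G3 in parallel
(3) apply the feedback formula to ([G1/(1+G1*G2)]+G3), G4
Step 2: parallel.

Hence the answer: parallel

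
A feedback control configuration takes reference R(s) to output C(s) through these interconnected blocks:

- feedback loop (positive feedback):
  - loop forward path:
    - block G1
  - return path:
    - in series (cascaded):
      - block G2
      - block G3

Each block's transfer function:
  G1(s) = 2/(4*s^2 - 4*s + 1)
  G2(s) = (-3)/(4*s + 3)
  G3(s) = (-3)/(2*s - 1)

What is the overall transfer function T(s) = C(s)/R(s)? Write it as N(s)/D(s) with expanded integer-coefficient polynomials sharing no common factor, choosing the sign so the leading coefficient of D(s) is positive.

First reduce the diagram to T(s).

Step 1. reduce the series chain G2, G3 = 9/(8*s^2 + 2*s - 3)
Step 2. reduce the feedback loop with forward G1 and return (G2*G3), giving the overall T(s)

Answer: (16*s^2 + 4*s - 6)/(32*s^4 - 24*s^3 - 12*s^2 + 14*s - 21)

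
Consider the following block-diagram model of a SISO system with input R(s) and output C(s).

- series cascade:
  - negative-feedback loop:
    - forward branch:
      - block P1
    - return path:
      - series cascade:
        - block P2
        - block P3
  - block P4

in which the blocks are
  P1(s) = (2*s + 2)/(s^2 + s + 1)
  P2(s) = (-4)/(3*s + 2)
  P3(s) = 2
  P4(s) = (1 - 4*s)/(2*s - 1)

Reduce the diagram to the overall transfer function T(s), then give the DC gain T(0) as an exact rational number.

Step 1 - reduce the series chain P2, P3 = (-8)/(3*s + 2)
Step 2 - collapse the loop (P1 forward, (P2*P3) return) = (6*s^2 + 10*s + 4)/(3*s^3 + 5*s^2 - 11*s - 14)
Step 3 - combine [P1/(1+P1*(P2*P3))], P4 in series = (-24*s^3 - 34*s^2 - 6*s + 4)/(6*s^4 + 7*s^3 - 27*s^2 - 17*s + 14)
Step 3 gives the overall T(s). Then T(0) = 4/14 = 2/7.

Therefore the answer is 2/7.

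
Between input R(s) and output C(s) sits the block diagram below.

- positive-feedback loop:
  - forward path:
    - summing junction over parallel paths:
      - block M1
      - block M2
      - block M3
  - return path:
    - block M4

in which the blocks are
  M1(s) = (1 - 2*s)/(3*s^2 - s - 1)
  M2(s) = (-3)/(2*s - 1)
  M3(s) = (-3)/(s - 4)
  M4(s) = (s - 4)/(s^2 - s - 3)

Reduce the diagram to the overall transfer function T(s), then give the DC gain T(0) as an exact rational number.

Answer: -33/32

Working:
Step 1: combine M1, M2, M3 in parallel -> (-31*s^3 + 74*s^2 - 23*s - 11)/(6*s^4 - 29*s^3 + 19*s^2 + 5*s - 4)
Step 2: apply the feedback formula to (M1+M2+M3), M4 -> (-31*s^5 + 105*s^4 - 4*s^3 - 210*s^2 + 80*s + 33)/(6*s^6 - 35*s^5 + 61*s^4 - 125*s^3 + 253*s^2 - 92*s - 32)
DC gain: substitute s = 0 into T(s) from step 2: T(0) = 33/(-32) = -33/32.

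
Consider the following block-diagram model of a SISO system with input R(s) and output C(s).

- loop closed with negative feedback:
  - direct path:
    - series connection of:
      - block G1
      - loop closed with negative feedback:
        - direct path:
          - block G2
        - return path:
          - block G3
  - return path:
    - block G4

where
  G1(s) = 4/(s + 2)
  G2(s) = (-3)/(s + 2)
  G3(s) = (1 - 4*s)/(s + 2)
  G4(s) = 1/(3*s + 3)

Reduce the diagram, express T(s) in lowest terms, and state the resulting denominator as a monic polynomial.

Step 1 - close the feedback loop around G2, G3 -> (-3*s - 6)/(s^2 + 16*s + 1)
Step 2 - combine G1, [G2/(1+G2*G3)] in series -> (-12)/(s^2 + 16*s + 1)
Step 3 - close the feedback loop around (G1*[G2/(1+G2*G3)]), G4 -> (-12*s - 12)/(s^3 + 17*s^2 + 17*s - 3)
Step 3 gives the fully reduced T(s), with no common factor left to cancel. The denominator is already monic (leading coefficient 1).

Hence the answer: s^3 + 17*s^2 + 17*s - 3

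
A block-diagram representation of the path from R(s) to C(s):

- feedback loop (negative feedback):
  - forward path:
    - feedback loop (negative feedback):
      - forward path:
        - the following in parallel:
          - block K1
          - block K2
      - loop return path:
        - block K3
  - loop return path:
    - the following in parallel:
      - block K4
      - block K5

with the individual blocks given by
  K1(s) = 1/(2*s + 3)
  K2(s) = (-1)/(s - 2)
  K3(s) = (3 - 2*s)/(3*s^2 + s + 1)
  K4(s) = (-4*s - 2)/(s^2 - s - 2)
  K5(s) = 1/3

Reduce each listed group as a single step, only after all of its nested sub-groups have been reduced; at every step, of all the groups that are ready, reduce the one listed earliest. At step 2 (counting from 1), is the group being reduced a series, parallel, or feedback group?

Reducing step by step:

Step 1: combine K1, K2 in parallel
Step 2: apply the feedback formula to (K1+K2), K3
Step 3: parallel reduction of K4, K5
Step 4: reduce the feedback loop with forward [(K1+K2)/(1+(K1+K2)*K3)] and return (K4+K5)
At step 2 the group reduced is feedback.

Answer: feedback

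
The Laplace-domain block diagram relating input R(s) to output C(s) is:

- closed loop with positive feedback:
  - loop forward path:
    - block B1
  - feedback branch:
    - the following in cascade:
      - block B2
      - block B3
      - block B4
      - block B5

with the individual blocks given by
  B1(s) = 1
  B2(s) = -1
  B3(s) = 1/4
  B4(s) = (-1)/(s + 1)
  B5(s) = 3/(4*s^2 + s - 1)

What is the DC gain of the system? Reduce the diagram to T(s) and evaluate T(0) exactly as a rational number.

The answer is 4/7.

Reasoning:
Step 1. cascade B2, B3, B4, B5 = 3/(16*s^3 + 20*s^2 - 4)
Step 2. reduce the feedback loop with forward B1 and return (B2*B3*B4*B5) = (16*s^3 + 20*s^2 - 4)/(16*s^3 + 20*s^2 - 7)
That last expression is T(s); at s = 0 only the constant terms survive, so T(0) = -4/(-7) = 4/7.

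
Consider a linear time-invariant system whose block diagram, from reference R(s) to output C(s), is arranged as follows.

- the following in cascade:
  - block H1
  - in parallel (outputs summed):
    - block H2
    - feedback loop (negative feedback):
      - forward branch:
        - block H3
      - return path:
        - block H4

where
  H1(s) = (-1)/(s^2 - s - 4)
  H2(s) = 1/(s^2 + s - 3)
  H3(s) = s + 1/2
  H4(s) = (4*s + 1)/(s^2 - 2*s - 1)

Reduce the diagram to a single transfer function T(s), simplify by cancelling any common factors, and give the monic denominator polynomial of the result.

The answer is s^6 + s^5/5 - 81*s^4/10 - 13*s^3/5 + 63*s^2/5 + 5*s/2 - 6/5.

Reasoning:
(1) close the feedback loop around H3, H4: (2*s^3 - 3*s^2 - 4*s - 1)/(10*s^2 + 2*s - 1)
(2) parallel reduction of H2, [H3/(1+H3*H4)]: (2*s^5 - s^4 - 13*s^3 + 14*s^2 + 13*s + 2)/(10*s^4 + 12*s^3 - 29*s^2 - 7*s + 3)
(3) multiply H1, (H2+[H3/(1+H3*H4)]) (series): (-2*s^5 + s^4 + 13*s^3 - 14*s^2 - 13*s - 2)/(10*s^6 + 2*s^5 - 81*s^4 - 26*s^3 + 126*s^2 + 25*s - 12)
That last expression is T(s), already simplified. Scaling its denominator by 1/10 (the reciprocal of the leading coefficient) yields the monic denominator.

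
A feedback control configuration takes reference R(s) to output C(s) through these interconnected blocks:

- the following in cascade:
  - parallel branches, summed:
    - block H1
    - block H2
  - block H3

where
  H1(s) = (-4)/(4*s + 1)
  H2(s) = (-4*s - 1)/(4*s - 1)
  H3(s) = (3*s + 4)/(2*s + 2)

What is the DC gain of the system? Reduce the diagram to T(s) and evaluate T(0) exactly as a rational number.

Reducing step by step:

Step 1: combine H1, H2 in parallel: (-16*s^2 - 24*s + 3)/(16*s^2 - 1)
Step 2: series reduction of (H1+H2), H3: (-48*s^3 - 136*s^2 - 87*s + 12)/(32*s^3 + 32*s^2 - 2*s - 2)
DC gain: substitute s = 0 into T(s) from step 2: T(0) = 12/(-2) = -6.

Answer: -6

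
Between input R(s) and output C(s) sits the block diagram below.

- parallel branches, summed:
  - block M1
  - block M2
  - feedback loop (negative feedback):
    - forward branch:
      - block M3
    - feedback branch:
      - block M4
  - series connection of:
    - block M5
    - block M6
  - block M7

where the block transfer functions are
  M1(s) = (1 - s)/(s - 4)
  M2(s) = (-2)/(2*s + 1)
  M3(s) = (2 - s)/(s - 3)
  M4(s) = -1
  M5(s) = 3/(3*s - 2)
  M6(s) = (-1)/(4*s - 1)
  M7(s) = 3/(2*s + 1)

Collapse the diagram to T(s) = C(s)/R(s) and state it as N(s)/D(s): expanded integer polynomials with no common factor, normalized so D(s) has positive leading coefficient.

1. reduce the feedback loop with forward M3 and return M4: (2 - s)/(2*s - 5)
2. multiply M5, M6 (series): (-3)/(12*s^2 - 11*s + 2)
3. sum the parallel branches M1, M2, [M3/(1+M3*M4)], (M5*M6), M7 - this is the overall T(s), already in the required normalized form

Final answer: (-72*s^5 + 366*s^4 - 611*s^3 + 492*s^2 - 210*s - 46)/(48*s^5 - 332*s^4 + 596*s^3 - 105*s^2 - 166*s + 40)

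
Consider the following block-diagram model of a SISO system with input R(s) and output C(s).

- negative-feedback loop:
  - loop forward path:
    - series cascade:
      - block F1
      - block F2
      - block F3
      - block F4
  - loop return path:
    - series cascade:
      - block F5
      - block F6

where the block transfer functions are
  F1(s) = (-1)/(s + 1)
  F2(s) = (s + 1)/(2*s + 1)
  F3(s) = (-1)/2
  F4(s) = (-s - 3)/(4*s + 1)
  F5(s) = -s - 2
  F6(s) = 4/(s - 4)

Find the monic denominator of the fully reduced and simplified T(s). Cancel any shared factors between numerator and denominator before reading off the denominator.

Answer: s^3 - 3*s^2 - 13*s/8 + 1

Working:
Step 1. reduce the series chain F1, F2, F3, F4, giving (-s - 3)/(16*s^2 + 12*s + 2)
Step 2. cascade F5, F6, giving (-4*s - 8)/(s - 4)
Step 3. feedback reduction of (F1*F2*F3*F4), (F5*F6), giving (-s^2 + s + 12)/(16*s^3 - 48*s^2 - 26*s + 16)
T(s) is the step-3 result (common factors already cancelled). Leading coefficient of the denominator: 16. Divide through by 16 for the monic polynomial.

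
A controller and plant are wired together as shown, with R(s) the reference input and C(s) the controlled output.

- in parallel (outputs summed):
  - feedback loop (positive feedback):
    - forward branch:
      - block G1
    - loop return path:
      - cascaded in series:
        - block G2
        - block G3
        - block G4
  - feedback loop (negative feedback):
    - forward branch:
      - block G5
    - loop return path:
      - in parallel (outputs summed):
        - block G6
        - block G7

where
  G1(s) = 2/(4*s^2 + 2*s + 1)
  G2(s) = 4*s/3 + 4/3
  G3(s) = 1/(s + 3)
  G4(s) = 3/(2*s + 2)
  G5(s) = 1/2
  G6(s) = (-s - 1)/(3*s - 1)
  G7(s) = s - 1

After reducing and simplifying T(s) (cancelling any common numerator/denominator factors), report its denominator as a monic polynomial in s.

[1] reduce the series chain G2, G3, G4, giving 2/(s + 3)
[2] reduce the feedback loop with forward G1 and return (G2*G3*G4), giving (2*s + 6)/(4*s^3 + 14*s^2 + 7*s - 1)
[3] reduce the parallel group G6, G7, giving (3*s^2 - 5*s)/(3*s - 1)
[4] feedback reduction of G5, (G6+G7), giving (3*s - 1)/(3*s^2 + s - 2)
[5] sum the parallel branches [G1/(1-G1*(G2*G3*G4))], [G5/(1+G5*(G6+G7))], giving (12*s^4 + 44*s^3 + 27*s^2 - 8*s - 11)/(12*s^5 + 46*s^4 + 27*s^3 - 24*s^2 - 15*s + 2)
Step 5 gives the fully reduced T(s), with no common factor left to cancel. The denominator's leading coefficient is 12, so divide each of its coefficients by 12 to get the monic form.

Answer: s^5 + 23*s^4/6 + 9*s^3/4 - 2*s^2 - 5*s/4 + 1/6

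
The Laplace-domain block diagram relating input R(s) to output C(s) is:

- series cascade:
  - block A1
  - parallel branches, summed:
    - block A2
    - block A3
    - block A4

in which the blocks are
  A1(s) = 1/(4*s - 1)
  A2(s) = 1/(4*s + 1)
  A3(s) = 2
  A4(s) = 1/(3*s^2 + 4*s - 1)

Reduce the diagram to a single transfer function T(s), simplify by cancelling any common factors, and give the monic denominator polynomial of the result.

1. add A2, A3, A4 (parallel) gives (24*s^3 + 41*s^2 + 8*s - 2)/(12*s^3 + 19*s^2 - 1)
2. cascade A1, (A2+A3+A4) gives (24*s^3 + 41*s^2 + 8*s - 2)/(48*s^4 + 64*s^3 - 19*s^2 - 4*s + 1)
The result of step 2 is T(s) in lowest terms. Its denominator has leading coefficient 48; dividing the denominator through by 48 makes it monic.

Therefore the answer is s^4 + 4*s^3/3 - 19*s^2/48 - s/12 + 1/48.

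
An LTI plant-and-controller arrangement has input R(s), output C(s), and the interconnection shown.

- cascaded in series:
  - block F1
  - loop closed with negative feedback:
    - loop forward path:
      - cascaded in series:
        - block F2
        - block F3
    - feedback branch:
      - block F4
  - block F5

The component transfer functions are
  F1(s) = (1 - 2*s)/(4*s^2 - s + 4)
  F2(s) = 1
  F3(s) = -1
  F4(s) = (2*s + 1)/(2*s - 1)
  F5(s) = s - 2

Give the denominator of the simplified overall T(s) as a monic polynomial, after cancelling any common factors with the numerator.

Answer: s^2 - s/4 + 1

Working:
(1) series reduction of F2, F3; result -1
(2) close the feedback loop around (F2*F3), F4; result s - 1/2
(3) cascade F1, [(F2*F3)/(1+(F2*F3)*F4)], F5; result (-4*s^3 + 12*s^2 - 9*s + 2)/(8*s^2 - 2*s + 8)
T(s) is the step-3 result (common factors already cancelled). Leading coefficient of the denominator: 8. Divide through by 8 for the monic polynomial.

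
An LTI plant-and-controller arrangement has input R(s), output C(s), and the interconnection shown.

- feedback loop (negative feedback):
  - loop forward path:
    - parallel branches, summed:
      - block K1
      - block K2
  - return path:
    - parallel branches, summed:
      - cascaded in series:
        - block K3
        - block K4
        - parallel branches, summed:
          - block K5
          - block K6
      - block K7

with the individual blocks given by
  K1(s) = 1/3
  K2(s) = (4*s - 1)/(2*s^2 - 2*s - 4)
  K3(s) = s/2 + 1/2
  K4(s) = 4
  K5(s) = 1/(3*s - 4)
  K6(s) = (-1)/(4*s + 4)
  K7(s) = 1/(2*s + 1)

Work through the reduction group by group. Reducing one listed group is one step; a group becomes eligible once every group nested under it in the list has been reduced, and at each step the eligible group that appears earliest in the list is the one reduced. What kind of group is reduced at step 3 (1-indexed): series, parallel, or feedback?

[1] combine K1, K2 in parallel
[2] combine K5, K6 in parallel
[3] reduce the series chain K3, K4, (K5+K6)
[4] combine (K3*K4*(K5+K6)), K7 in parallel
[5] feedback reduction of (K1+K2), ((K3*K4*(K5+K6))+K7)
At step 3 the group reduced is series.

Hence the answer: series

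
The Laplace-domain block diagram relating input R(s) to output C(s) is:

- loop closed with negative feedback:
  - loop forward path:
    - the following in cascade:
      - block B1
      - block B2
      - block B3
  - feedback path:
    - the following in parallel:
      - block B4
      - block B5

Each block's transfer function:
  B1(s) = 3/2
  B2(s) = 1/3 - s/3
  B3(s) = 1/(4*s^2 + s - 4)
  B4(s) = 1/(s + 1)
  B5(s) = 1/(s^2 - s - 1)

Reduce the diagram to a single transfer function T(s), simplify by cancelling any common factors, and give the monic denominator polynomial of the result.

First reduce the diagram to T(s).

Step 1. multiply B1, B2, B3 (series), giving (1 - s)/(8*s^2 + 2*s - 8)
Step 2. parallel reduction of B4, B5, giving s^2/(s^3 - 2*s - 1)
Step 3. collapse the loop ((B1*B2*B3) forward, (B4+B5) return), giving (-s^4 + s^3 + 2*s^2 - s - 1)/(8*s^5 + 2*s^4 - 25*s^3 - 11*s^2 + 14*s + 8)
Step 3 gives the fully reduced T(s), with no common factor left to cancel. The denominator's leading coefficient is 8, so divide each of its coefficients by 8 to get the monic form.

Answer: s^5 + s^4/4 - 25*s^3/8 - 11*s^2/8 + 7*s/4 + 1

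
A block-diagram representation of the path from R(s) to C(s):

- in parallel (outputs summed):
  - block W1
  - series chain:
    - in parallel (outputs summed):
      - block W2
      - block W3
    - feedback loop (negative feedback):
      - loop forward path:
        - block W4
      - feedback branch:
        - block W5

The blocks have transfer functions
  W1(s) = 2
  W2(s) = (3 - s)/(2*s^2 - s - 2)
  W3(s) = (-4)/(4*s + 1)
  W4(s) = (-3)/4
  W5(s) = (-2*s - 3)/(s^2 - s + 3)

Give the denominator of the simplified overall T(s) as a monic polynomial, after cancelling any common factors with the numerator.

Reducing step by step:

(1) parallel reduction of W2, W3 = (-12*s^2 + 15*s + 11)/(8*s^3 - 2*s^2 - 9*s - 2)
(2) feedback reduction of W4, W5 = (-3*s^2 + 3*s - 9)/(4*s^2 + 2*s + 21)
(3) reduce the series chain (W2+W3), [W4/(1+W4*W5)] = (36*s^4 - 81*s^3 + 120*s^2 - 102*s - 99)/(32*s^5 + 8*s^4 + 128*s^3 - 68*s^2 - 193*s - 42)
(4) parallel reduction of W1, ((W2+W3)*[W4/(1+W4*W5)]) = (64*s^5 + 52*s^4 + 175*s^3 - 16*s^2 - 488*s - 183)/(32*s^5 + 8*s^4 + 128*s^3 - 68*s^2 - 193*s - 42)
No further cancellation is possible in the step-4 result, so that is T(s). Its denominator becomes monic after dividing by the leading coefficient 32.

Answer: s^5 + s^4/4 + 4*s^3 - 17*s^2/8 - 193*s/32 - 21/16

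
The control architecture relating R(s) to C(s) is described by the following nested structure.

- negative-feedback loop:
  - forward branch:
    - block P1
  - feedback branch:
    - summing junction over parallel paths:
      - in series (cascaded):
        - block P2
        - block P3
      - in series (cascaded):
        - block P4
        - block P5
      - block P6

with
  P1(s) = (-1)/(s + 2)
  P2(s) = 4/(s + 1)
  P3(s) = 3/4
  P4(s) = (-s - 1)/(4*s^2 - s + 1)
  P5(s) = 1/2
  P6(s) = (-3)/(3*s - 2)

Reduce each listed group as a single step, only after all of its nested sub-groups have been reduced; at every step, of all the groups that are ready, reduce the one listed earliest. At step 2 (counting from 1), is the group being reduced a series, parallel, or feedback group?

[1] series reduction of P2, P3
[2] multiply P4, P5 (series)
[3] reduce the parallel group (P2*P3), (P4*P5), P6
[4] close the feedback loop around P1, ((P2*P3)+(P4*P5)+P6)
So the answer for step 2 is series.

Therefore the answer is series.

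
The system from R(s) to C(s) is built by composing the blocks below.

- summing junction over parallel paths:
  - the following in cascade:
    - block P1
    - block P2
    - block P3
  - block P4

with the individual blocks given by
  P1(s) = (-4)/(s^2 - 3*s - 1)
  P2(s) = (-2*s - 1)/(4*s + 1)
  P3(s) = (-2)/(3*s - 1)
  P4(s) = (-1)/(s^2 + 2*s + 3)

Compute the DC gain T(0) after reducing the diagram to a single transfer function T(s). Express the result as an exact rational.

(1) cascade P1, P2, P3; result (-16*s - 8)/(12*s^4 - 37*s^3 - 10*s^2 + 4*s + 1)
(2) sum the parallel branches (P1*P2*P3), P4; result (-12*s^4 + 21*s^3 - 30*s^2 - 68*s - 25)/(12*s^6 - 13*s^5 - 48*s^4 - 127*s^3 - 21*s^2 + 14*s + 3)
That last expression is T(s); at s = 0 only the constant terms survive, so T(0) = -25/3.

Answer: -25/3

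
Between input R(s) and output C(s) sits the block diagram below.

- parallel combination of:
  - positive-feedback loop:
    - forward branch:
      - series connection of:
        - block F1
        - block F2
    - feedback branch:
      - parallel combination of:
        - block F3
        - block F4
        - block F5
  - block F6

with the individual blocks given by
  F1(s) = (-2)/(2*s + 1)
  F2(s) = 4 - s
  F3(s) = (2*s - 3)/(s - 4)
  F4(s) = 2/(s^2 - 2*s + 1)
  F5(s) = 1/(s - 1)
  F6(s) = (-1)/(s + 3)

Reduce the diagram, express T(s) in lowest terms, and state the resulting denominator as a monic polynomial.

Step 1. cascade F1, F2, giving (2*s - 8)/(2*s + 1)
Step 2. parallel reduction of F3, F4, F5, giving (2*s^3 - 6*s^2 + 5*s - 7)/(s^3 - 6*s^2 + 9*s - 4)
Step 3. reduce the feedback loop with forward (F1*F2) and return (F3+F4+F5), giving (-2*s^3 + 12*s^2 - 18*s + 8)/(2*s^3 - 9*s^2 + 10*s - 15)
Step 4. combine [(F1*F2)/(1-(F1*F2)*(F3+F4+F5))], F6 in parallel, giving (-2*s^4 + 4*s^3 + 27*s^2 - 56*s + 39)/(2*s^4 - 3*s^3 - 17*s^2 + 15*s - 45)
No further cancellation is possible in the step-4 result, so that is T(s). Its denominator becomes monic after dividing by the leading coefficient 2.

Hence the answer: s^4 - 3*s^3/2 - 17*s^2/2 + 15*s/2 - 45/2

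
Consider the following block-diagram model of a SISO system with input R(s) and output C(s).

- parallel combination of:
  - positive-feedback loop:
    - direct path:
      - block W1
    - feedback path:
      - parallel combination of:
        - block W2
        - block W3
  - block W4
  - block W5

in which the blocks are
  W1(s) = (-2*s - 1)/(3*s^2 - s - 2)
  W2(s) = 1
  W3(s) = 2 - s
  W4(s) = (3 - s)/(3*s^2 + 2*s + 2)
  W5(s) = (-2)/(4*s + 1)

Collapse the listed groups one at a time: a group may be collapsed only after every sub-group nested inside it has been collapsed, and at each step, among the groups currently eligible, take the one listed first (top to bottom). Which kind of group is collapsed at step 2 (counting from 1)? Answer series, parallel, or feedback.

(1) sum the parallel branches W2, W3
(2) close the feedback loop around W1, (W2+W3)
(3) combine [W1/(1-W1*(W2+W3))], W4, W5 in parallel
The group at step 2 is a feedback group.

Answer: feedback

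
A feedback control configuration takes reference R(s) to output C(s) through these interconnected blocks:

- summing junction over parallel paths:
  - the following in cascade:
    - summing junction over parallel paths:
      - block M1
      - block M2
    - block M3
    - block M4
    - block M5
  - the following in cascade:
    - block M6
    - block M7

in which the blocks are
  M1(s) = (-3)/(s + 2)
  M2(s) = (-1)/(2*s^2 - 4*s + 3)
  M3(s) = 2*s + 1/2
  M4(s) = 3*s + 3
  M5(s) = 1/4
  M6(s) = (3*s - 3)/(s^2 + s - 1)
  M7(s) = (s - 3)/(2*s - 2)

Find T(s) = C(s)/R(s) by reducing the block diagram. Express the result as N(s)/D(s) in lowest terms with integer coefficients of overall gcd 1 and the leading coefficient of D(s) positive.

Step 1. add M1, M2 (parallel) gives (-6*s^2 + 11*s - 11)/(2*s^3 - 5*s + 6)
Step 2. cascade (M1+M2), M3, M4, M5 gives (-72*s^4 + 42*s^3 + 15*s^2 - 132*s - 33)/(16*s^3 - 40*s + 48)
Step 3. multiply M6, M7 (series) gives (3*s - 9)/(2*s^2 + 2*s - 2)
Step 4. sum the parallel branches ((M1+M2)*M3*M4*M5), (M6*M7): this yields T(s), and no further normalization is needed

Hence the answer: (-72*s^6 - 30*s^5 + 153*s^4 - 231*s^3 - 240*s^2 + 351*s - 183)/(16*s^5 + 16*s^4 - 56*s^3 + 8*s^2 + 88*s - 48)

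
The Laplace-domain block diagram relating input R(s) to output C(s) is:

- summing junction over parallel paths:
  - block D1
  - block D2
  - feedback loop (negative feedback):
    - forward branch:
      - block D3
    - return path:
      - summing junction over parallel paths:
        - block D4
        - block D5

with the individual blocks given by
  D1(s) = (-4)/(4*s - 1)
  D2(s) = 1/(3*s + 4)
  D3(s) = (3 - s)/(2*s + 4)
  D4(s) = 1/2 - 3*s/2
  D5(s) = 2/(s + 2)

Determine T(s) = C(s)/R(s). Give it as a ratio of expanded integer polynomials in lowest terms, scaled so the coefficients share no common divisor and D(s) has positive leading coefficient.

1. sum the parallel branches D4, D5 gives (-3*s^2 - 5*s + 6)/(2*s + 4)
2. collapse the loop (D3 forward, (D4+D5) return) gives (-2*s^2 + 2*s + 12)/(3*s^3 - 5*s + 34)
3. sum the parallel branches D1, D2, [D3/(1+D3*(D4+D5))], giving the overall T(s)

Therefore the answer is (-48*s^4 - 53*s^3 + 218*s^2 - 39*s - 626)/(36*s^5 + 39*s^4 - 72*s^3 + 343*s^2 + 462*s - 136).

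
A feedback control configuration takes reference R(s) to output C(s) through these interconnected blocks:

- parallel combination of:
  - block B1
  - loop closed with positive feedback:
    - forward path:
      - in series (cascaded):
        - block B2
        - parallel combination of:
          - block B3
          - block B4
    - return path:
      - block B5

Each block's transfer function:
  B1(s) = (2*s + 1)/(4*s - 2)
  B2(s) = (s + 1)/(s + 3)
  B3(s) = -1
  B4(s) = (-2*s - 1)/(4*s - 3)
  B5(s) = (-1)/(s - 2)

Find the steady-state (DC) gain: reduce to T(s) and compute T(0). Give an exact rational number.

Answer: -7/10

Working:
1. parallel reduction of B3, B4: (2 - 6*s)/(4*s - 3)
2. combine B2, (B3+B4) in series: (-6*s^2 - 4*s + 2)/(4*s^2 + 9*s - 9)
3. feedback reduction of (B2*(B3+B4)), B5: (-6*s^3 + 8*s^2 + 10*s - 4)/(4*s^3 - 5*s^2 - 31*s + 20)
4. add B1, [(B2*(B3+B4))/(1-(B2*(B3+B4))*B5)] (parallel): (-16*s^4 + 38*s^3 - 43*s^2 - 27*s + 28)/(16*s^4 - 28*s^3 - 114*s^2 + 142*s - 40)
DC gain: substitute s = 0 into T(s) from step 4: T(0) = 28/(-40) = -7/10.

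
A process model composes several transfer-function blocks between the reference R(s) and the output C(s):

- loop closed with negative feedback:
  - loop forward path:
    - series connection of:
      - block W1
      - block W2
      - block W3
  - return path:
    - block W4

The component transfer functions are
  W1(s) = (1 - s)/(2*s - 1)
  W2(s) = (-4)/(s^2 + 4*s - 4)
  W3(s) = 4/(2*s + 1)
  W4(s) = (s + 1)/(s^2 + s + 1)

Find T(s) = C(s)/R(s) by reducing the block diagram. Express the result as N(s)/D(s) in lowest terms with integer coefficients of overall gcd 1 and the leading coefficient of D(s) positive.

1. multiply W1, W2, W3 (series) = (16*s - 16)/(4*s^4 + 16*s^3 - 17*s^2 - 4*s + 4)
2. close the feedback loop around (W1*W2*W3), W4: this yields T(s), and no further normalization is needed

Final answer: (16*s^3 - 16)/(4*s^6 + 20*s^5 + 3*s^4 - 5*s^3 - s^2 - 12)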